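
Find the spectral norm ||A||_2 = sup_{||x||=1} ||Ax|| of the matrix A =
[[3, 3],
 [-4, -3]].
||A||_2 = sqrt((43 + sqrt(1813))/2) ≈ 6.5414 (= sqrt(largest eigenvalue of A^T A))

||A||_2 = sigma_max(A) = sqrt(lambda_max(A^T A)). Form the symmetric matrix M = A^T A =
[[25, 21],
 [21, 18]].
Its characteristic polynomial (trace, determinant of M give the coefficients) is
  p(λ) = det(λ I - M) = λ^2 - 43λ + 9.
For λ^2 - 43λ + 9 the discriminant is 1813. It is nonnegative but not a perfect square, so the roots are real and irrational: λ = (43 ± sqrt(1813))/2 ≈ 42.7897, 0.2103.
So the eigenvalues of A^T A are ≈ 0.2103, 42.7897 (all ≥ 0, as they must be for A^T A). The largest is λ_max = (43 + sqrt(1813))/2 ≈ 42.7897, hence ||A||_2 = sqrt(λ_max) = sqrt((43 + sqrt(1813))/2) ≈ 6.5414.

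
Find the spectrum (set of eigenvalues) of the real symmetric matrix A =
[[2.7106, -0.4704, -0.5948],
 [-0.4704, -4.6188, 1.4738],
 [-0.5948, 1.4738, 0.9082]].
sigma(A) ≈ {-5, 1, 3}

A is real symmetric, so its spectrum consists of real eigenvalues. Expanding the characteristic polynomial of the displayed matrix gives
  det(λ I - A) = p(λ) = λ^3 + (1)λ^2 + (-17)λ + (15).
Solving p(λ) = 0 yields eigenvalues ≈ -5, 1, 3. (A is shown rounded to 4 decimals, so these recover the underlying integer eigenvalues to within that precision.)
Verification: the trace of A = -1 equals the sum of eigenvalues -1, and det(A) ≈ -15.0002 matches the eigenvalue product -15.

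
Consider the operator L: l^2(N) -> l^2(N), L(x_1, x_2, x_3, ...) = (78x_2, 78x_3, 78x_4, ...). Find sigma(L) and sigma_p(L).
sigma(L) = closed disk {z in C : |z| ≤ 78}; sigma_p(L) = open disk {z in C : |z| < 78}

Note L = 78·V where V is the unit left shift (V x)_k = x_{k+1}; so sigma(L) = 78·sigma(V) and ||L|| = 78||V||. ||L x||^2 = 6084sum_{k≥2} |x_k|^2 ≤ 6084||x||^2, with equality on {x : x_1 = 0}, so ||L|| = 78. For any lambda with |lambda| < 78, set r = lambda/78 (|r| < 1); the vector x = (1, r, r^2, ...) is in l^2 and satisfies L x = 78(r, r^2, ...) = lambda x, so lambda is an eigenvalue. On the boundary |lambda| = 78 the geometric series diverges, so no l^2 eigenvector exists, but these lambda lie in the approximate point spectrum. Hence sigma(L) is the closed disk of radius 78 and sigma_p(L) is the open disk.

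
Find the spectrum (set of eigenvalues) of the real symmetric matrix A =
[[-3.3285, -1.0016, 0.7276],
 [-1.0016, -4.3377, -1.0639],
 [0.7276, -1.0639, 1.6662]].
sigma(A) ≈ {-5, -3, 2}

A is real symmetric, so its spectrum consists of real eigenvalues. Expanding the characteristic polynomial of the displayed matrix gives
  det(λ I - A) = p(λ) = λ^3 + (6)λ^2 + (-1)λ + (-30).
Solving p(λ) = 0 yields eigenvalues ≈ -5, -3, 2. (A is shown rounded to 4 decimals, so these recover the underlying integer eigenvalues to within that precision.)
Verification: the trace of A = -6 equals the sum of eigenvalues -6, and det(A) ≈ 29.9996 matches the eigenvalue product 30.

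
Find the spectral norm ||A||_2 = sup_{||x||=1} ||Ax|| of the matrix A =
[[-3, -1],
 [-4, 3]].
||A||_2 = sqrt((35 + sqrt(549))/2) ≈ 5.4051 (= sqrt(largest eigenvalue of A^T A))

||A||_2 = sigma_max(A) = sqrt(lambda_max(A^T A)). Form the symmetric matrix M = A^T A =
[[25, -9],
 [-9, 10]].
Its characteristic polynomial (trace, determinant of M give the coefficients) is
  p(λ) = det(λ I - M) = λ^2 - 35λ + 169.
For λ^2 - 35λ + 169 the discriminant is 549. It is nonnegative but not a perfect square, so the roots are real and irrational: λ = (35 ± sqrt(549))/2 ≈ 29.2154, 5.7846.
So the eigenvalues of A^T A are ≈ 5.7846, 29.2154 (all ≥ 0, as they must be for A^T A). The largest is λ_max = (35 + sqrt(549))/2 ≈ 29.2154, hence ||A||_2 = sqrt(λ_max) = sqrt((35 + sqrt(549))/2) ≈ 5.4051.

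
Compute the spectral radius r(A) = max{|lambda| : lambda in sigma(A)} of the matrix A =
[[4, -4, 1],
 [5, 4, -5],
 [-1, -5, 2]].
r(A) ≈ 6.7435

The eigenvalues of A are the roots of its characteristic polynomial. With M = A (coefficients from the trace, the sum of principal 2x2 minors, and det A):
  p(λ) = det(λ I - M) = λ^3 - 10λ^2 + 28λ + 69.
No integer candidate from the rational root theorem (±divisors of 69) is a root, so the roots are irrational. The cubic discriminant is Δ = -209715 < 0, so there is one real root and a complex-conjugate pair. p(-2) = -35 and p(-1) = 30 have opposite signs, so a root lies in (-2, -1); Newton's method refines it to λ ≈ -1.5173. Dividing out (λ - (-1.5173)) leaves approximately λ^2 - 11.5173λ + 45.4753. For λ^2 - 11.5173λ + 45.4753 the discriminant is -49.2528. It is negative, so the remaining roots are the complex-conjugate pair λ ≈ 5.7587 ± 3.509i. Their product equals the constant term, so |λ|^2 ≈ 45.4753 and |λ| ≈ 6.7435.
Thus the eigenvalues (to 4 decimals) are -1.5173 (modulus 1.5173); 5.7587 ± 3.509i (modulus 6.7435). The spectral radius is the largest modulus: r(A) ≈ 6.7435. (Cross-check: r(A) ≤ ||A||_2 ≈ 9.4504; equality holds whenever A is normal, though it can also hold for some non-normal A.)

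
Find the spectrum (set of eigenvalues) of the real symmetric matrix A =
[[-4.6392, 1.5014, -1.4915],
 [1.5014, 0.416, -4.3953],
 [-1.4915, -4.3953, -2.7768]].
sigma(A) ≈ {-6, -5, 4}

A is real symmetric, so its spectrum consists of real eigenvalues. Expanding the characteristic polynomial of the displayed matrix gives
  det(λ I - A) = p(λ) = λ^3 + (7)λ^2 + (-14)λ + (-120.0013).
Solving p(λ) = 0 yields eigenvalues ≈ -6, -5, 4. (A is shown rounded to 4 decimals, so these recover the underlying integer eigenvalues to within that precision.)
Verification: the trace of A = -7 equals the sum of eigenvalues -7, and det(A) ≈ 120.0013 matches the eigenvalue product 120.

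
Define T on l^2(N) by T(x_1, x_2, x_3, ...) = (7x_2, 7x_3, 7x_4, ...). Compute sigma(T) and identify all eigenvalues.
sigma(T) = closed disk {z in C : |z| ≤ 7}; sigma_p(T) = open disk {z in C : |z| < 7}

Note T = 7·V where V is the unit left shift (V x)_k = x_{k+1}; so sigma(T) = 7·sigma(V) and ||T|| = 7||V||. ||T x||^2 = 49sum_{k≥2} |x_k|^2 ≤ 49||x||^2, with equality on {x : x_1 = 0}, so ||T|| = 7. For any lambda with |lambda| < 7, set r = lambda/7 (|r| < 1); the vector x = (1, r, r^2, ...) is in l^2 and satisfies T x = 7(r, r^2, ...) = lambda x, so lambda is an eigenvalue. On the boundary |lambda| = 7 the geometric series diverges, so no l^2 eigenvector exists, but these lambda lie in the approximate point spectrum. Hence sigma(T) is the closed disk of radius 7 and sigma_p(T) is the open disk.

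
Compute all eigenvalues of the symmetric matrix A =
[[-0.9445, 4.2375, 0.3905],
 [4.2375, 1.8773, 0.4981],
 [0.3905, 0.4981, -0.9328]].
sigma(A) ≈ {-4, -1, 5}

A is real symmetric, so its spectrum consists of real eigenvalues. Expanding the characteristic polynomial of the displayed matrix gives
  det(λ I - A) = p(λ) = λ^3 + (0)λ^2 + (-21)λ + (-20).
Solving p(λ) = 0 yields eigenvalues ≈ -4, -1, 5. (A is shown rounded to 4 decimals, so these recover the underlying integer eigenvalues to within that precision.)
Verification: the trace of A = 0 equals the sum of eigenvalues 0, and det(A) ≈ 20.0002 matches the eigenvalue product 20.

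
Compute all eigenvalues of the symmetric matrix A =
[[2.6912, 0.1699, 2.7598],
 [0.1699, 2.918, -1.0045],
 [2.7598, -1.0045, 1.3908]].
sigma(A) ≈ {-1, 3, 5}

A is real symmetric, so its spectrum consists of real eigenvalues. Expanding the characteristic polynomial of the displayed matrix gives
  det(λ I - A) = p(λ) = λ^3 + (-7)λ^2 + (7)λ + (15).
Solving p(λ) = 0 yields eigenvalues ≈ -1, 3, 5. (A is shown rounded to 4 decimals, so these recover the underlying integer eigenvalues to within that precision.)
Verification: the trace of A = 7 equals the sum of eigenvalues 7, and det(A) ≈ -15.0007 matches the eigenvalue product -15.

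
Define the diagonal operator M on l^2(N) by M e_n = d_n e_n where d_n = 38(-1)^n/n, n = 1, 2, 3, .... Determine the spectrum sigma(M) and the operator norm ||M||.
sigma(M) = {38(-1)^n/n : n ≥ 1} ∪ {0}; ||M|| = 38

A bounded diagonal operator on l^2 with diagonal entries d_n has spectrum equal to the closure of {d_n : n ≥ 1}: every d_n is an eigenvalue (with eigenvector e_n), so {d_n} ⊂ sigma(M); the spectrum is closed, so its closure is too; and for lambda not in the closure, (M - lambda I) has bounded inverse (the diagonal entries 1/(d_n - lambda) are bounded). For our sequence d_n = 38(-1)^n/n, n = 1, 2, 3, ...:
  - {d_n} = {38(-1)^n/n : n ≥ 1}; the only limit point is 0
  - closure = {38(-1)^n/n : n ≥ 1} ∪ {0}
For the norm: a diagonal operator has ||M|| = sup_n |d_n|. Here |d_n| = 38/n is decreasing, so sup_n |d_n| = |d_1| = 38. So ||M|| = 38.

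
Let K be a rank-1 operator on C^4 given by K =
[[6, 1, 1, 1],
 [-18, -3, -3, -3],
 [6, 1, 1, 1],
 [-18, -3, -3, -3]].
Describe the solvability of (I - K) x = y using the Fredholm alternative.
(I - K) is singular (det(I - K) = 0, i.e. 1 ∈ sigma(K)). (I - K) x = y is solvable iff y ⊥ ker((I - K)^*) = span{(6, 1, 1, 1)}, i.e. iff 6y_1 + y_2 + y_3 + y_4 = 0. When solvable, the solutions are x = y + c·(1, -3, 1, -3), c arbitrary (ker(I - K) = span{(1, -3, 1, -3)}, dimension 1).

K has rank 1, so it is an outer product K = u v^T: every row of K is a multiple of one row vector. Reading off the entries, u = (1, -3, 1, -3) and v = (6, 1, 1, 1) (row i of K equals u_i·v^T). A rank-one matrix u v^T satisfies K u = u (v·u) and kills the (3)-dimensional subspace v^⊥, so its characteristic polynomial is lambda^3 (lambda - v·u) with v·u = tr K = 1. Hence the eigenvalues of I - K are 1 (multiplicity 3) and 1 - (1) = 0, so det(I - K) = 0. (Direct check: I - K =
[[-5, -1, -1, -1],
 [18, 4, 3, 3],
 [-6, -1, 0, -1],
 [18, 3, 3, 4]]
has determinant 0.) So 1 is an eigenvalue of K and (I - K) is not invertible. The finite-dimensional Fredholm alternative says: either (I - K) is invertible, or ker(I - K) ≠ {0} and then range(I - K) = ker((I - K)^*)^⊥, with dim ker(I - K) = dim ker((I - K)^*). We are in the second case, so we need both kernels. Kernel of I - K: (I - K) u = u - u (v·u) = u - u = 0, so ker(I - K) = span{u} = span{(1, -3, 1, -3)} (it is exactly 1-dimensional because rank(I - K) = 3). Kernel of the adjoint: K is real, so (I - K)^* = I - K^T = I - v u^T, and (I - v u^T) v = v - v (u·v) = 0; hence ker((I - K)^*) = span{v} = span{(6, 1, 1, 1)}. Therefore (I - K) x = y is solvable iff <y, v> = 0, i.e. iff 6y_1 + y_2 + y_3 + y_4 = 0. When this holds, K y = u (v·y) = 0, so (I - K) y = y and x = y is a particular solution; the full solution set is the line x = y + c·u = y + c·(1, -3, 1, -3), c ∈ C.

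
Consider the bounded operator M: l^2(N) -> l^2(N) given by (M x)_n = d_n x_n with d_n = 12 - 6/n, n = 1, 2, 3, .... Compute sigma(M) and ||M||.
sigma(M) = {12 - 6/n : n ≥ 1} ∪ {12}; ||M|| = 12

A bounded diagonal operator on l^2 with diagonal entries d_n has spectrum equal to the closure of {d_n : n ≥ 1}: every d_n is an eigenvalue (with eigenvector e_n), so {d_n} ⊂ sigma(M); the spectrum is closed, so its closure is too; and for lambda not in the closure, (M - lambda I) has bounded inverse (the diagonal entries 1/(d_n - lambda) are bounded). For our sequence d_n = 12 - 6/n, n = 1, 2, 3, ...:
  - {d_n} = {12 - 6/n : n ≥ 1}; the only limit point is 12
  - closure = {12 - 6/n : n ≥ 1} ∪ {12}
For the norm: a diagonal operator has ||M|| = sup_n |d_n|. Here d_n = 12 - 6/n increases monotonically from d_1 = 6 toward 12, with all terms in [6, 12); so sup_n |d_n| = 12 (the supremum is the limit, not attained). So ||M|| = 12.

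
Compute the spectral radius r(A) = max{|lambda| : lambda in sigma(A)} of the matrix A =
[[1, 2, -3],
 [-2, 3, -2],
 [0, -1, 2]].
r(A) ≈ 3.1078

The eigenvalues of A are the roots of its characteristic polynomial. With M = A (coefficients from the trace, the sum of principal 2x2 minors, and det A):
  p(λ) = det(λ I - M) = λ^3 - 6λ^2 + 13λ - 6.
No integer candidate from the rational root theorem (±divisors of 6) is a root, so the roots are irrational. The cubic discriminant is Δ = -436 < 0, so there is one real root and a complex-conjugate pair. p(0) = -6 and p(1) = 2 have opposite signs, so a root lies in (0, 1); Newton's method refines it to λ ≈ 0.6212. Dividing out (λ - (0.6212)) leaves approximately λ^2 - 5.3788λ + 9.6587. For λ^2 - 5.3788λ + 9.6587 the discriminant is -9.7032. It is negative, so the remaining roots are the complex-conjugate pair λ ≈ 2.6894 ± 1.5575i. Their product equals the constant term, so |λ|^2 ≈ 9.6587 and |λ| ≈ 3.1078.
Thus the eigenvalues (to 4 decimals) are 0.6212 (modulus 0.6212); 2.6894 ± 1.5575i (modulus 3.1078). The spectral radius is the largest modulus: r(A) ≈ 3.1078. (Cross-check: r(A) ≤ ||A||_2 ≈ 5.4818; equality holds whenever A is normal, though it can also hold for some non-normal A.)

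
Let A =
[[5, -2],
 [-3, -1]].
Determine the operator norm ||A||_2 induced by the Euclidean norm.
||A||_2 = sqrt((39 + sqrt(1037))/2) ≈ 5.9667 (= sqrt(largest eigenvalue of A^T A))

||A||_2 = sigma_max(A) = sqrt(lambda_max(A^T A)). Form the symmetric matrix M = A^T A =
[[34, -7],
 [-7, 5]].
Its characteristic polynomial (trace, determinant of M give the coefficients) is
  p(λ) = det(λ I - M) = λ^2 - 39λ + 121.
For λ^2 - 39λ + 121 the discriminant is 1037. It is nonnegative but not a perfect square, so the roots are real and irrational: λ = (39 ± sqrt(1037))/2 ≈ 35.6012, 3.3988.
So the eigenvalues of A^T A are ≈ 3.3988, 35.6012 (all ≥ 0, as they must be for A^T A). The largest is λ_max = (39 + sqrt(1037))/2 ≈ 35.6012, hence ||A||_2 = sqrt(λ_max) = sqrt((39 + sqrt(1037))/2) ≈ 5.9667.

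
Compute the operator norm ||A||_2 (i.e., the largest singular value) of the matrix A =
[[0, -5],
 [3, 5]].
||A||_2 = sqrt((59 + sqrt(2581))/2) ≈ 7.4096 (= sqrt(largest eigenvalue of A^T A))

||A||_2 = sigma_max(A) = sqrt(lambda_max(A^T A)). Form the symmetric matrix M = A^T A =
[[9, 15],
 [15, 50]].
Its characteristic polynomial (trace, determinant of M give the coefficients) is
  p(λ) = det(λ I - M) = λ^2 - 59λ + 225.
For λ^2 - 59λ + 225 the discriminant is 2581. It is nonnegative but not a perfect square, so the roots are real and irrational: λ = (59 ± sqrt(2581))/2 ≈ 54.9018, 4.0982.
So the eigenvalues of A^T A are ≈ 4.0982, 54.9018 (all ≥ 0, as they must be for A^T A). The largest is λ_max = (59 + sqrt(2581))/2 ≈ 54.9018, hence ||A||_2 = sqrt(λ_max) = sqrt((59 + sqrt(2581))/2) ≈ 7.4096.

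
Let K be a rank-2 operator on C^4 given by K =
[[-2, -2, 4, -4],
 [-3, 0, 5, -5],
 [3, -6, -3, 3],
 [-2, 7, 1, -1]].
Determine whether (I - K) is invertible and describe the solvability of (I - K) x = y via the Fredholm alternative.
(I - K) is invertible (det(I - K) = 54 ≠ 0), so for every y in C^4 the equation (I - K) x = y has a unique solution.

K has rank 2 and factors as K = U V^T = u1 v1^T + u2 v2^T with u1 = (-2, -3, 3, -2), v1 = (1, 1, -2, 2), u2 = (0, 1, -3, 3), v2 = (0, 3, -1, 1) (multiplying out reproduces the displayed K). The nonzero eigenvalues of U V^T coincide with those of the 2 x 2 matrix G = V^T U = [[v1·u1, v1·u2], [v2·u1, v2·u2]] = [[-15, 13], [-14, 9]], and by the Sylvester determinant identity det(I_4 - U V^T) = det(I_2 - V^T U) = det([[16, -13], [14, -8]]) = (16)(-8) - (-13)(14) = 54. (Direct check: I - K =
[[3, 2, -4, 4],
 [3, 1, -5, 5],
 [-3, 6, 4, -3],
 [2, -7, -1, 2]]
has determinant 54.) The finite-dimensional Fredholm alternative says: either (I - K) is invertible, or ker(I - K) ≠ {0} and then range(I - K) = ker((I - K)^*)^⊥, with dim ker(I - K) = dim ker((I - K)^*). Since det(I - K) ≠ 0, 1 is not an eigenvalue of K and ker(I - K) = {0}, so we are in the first case: for every y there is a unique x = (I - K)^(-1) y. (Explicitly, by the Woodbury identity, (I - U V^T)^(-1) = I + U (I_2 - G)^(-1) V^T.)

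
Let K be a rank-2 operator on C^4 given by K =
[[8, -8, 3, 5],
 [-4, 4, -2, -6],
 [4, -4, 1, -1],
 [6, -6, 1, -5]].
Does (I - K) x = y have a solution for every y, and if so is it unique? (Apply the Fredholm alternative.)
(I - K) is invertible (det(I - K) = -145 ≠ 0), so for every y in C^4 the equation (I - K) x = y has a unique solution.

K has rank 2 and factors as K = U V^T = u1 v1^T + u2 v2^T with u1 = (3, -2, 1, 1), v1 = (3, -3, 1, 1), u2 = (1, -2, -1, -3), v2 = (-1, 1, 0, 2) (multiplying out reproduces the displayed K). The nonzero eigenvalues of U V^T coincide with those of the 2 x 2 matrix G = V^T U = [[v1·u1, v1·u2], [v2·u1, v2·u2]] = [[17, 5], [-3, -9]], and by the Sylvester determinant identity det(I_4 - U V^T) = det(I_2 - V^T U) = det([[-16, -5], [3, 10]]) = (-16)(10) - (-5)(3) = -145. (Direct check: I - K =
[[-7, 8, -3, -5],
 [4, -3, 2, 6],
 [-4, 4, 0, 1],
 [-6, 6, -1, 6]]
has determinant -145.) The finite-dimensional Fredholm alternative says: either (I - K) is invertible, or ker(I - K) ≠ {0} and then range(I - K) = ker((I - K)^*)^⊥, with dim ker(I - K) = dim ker((I - K)^*). Since det(I - K) ≠ 0, 1 is not an eigenvalue of K and ker(I - K) = {0}, so we are in the first case: for every y there is a unique x = (I - K)^(-1) y. (Explicitly, by the Woodbury identity, (I - U V^T)^(-1) = I + U (I_2 - G)^(-1) V^T.)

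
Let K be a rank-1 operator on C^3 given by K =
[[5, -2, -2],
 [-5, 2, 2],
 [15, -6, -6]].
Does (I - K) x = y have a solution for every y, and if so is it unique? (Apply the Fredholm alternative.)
(I - K) is singular (det(I - K) = 0, i.e. 1 ∈ sigma(K)). (I - K) x = y is solvable iff y ⊥ ker((I - K)^*) = span{(5, -2, -2)}, i.e. iff 5y_1 - 2y_2 - 2y_3 = 0. When solvable, the solutions are x = y + c·(1, -1, 3), c arbitrary (ker(I - K) = span{(1, -1, 3)}, dimension 1).

K has rank 1, so it is an outer product K = u v^T: every row of K is a multiple of one row vector. Reading off the entries, u = (1, -1, 3) and v = (5, -2, -2) (row i of K equals u_i·v^T). A rank-one matrix u v^T satisfies K u = u (v·u) and kills the (2)-dimensional subspace v^⊥, so its characteristic polynomial is lambda^2 (lambda - v·u) with v·u = tr K = 1. Hence the eigenvalues of I - K are 1 (multiplicity 2) and 1 - (1) = 0, so det(I - K) = 0. (Direct check: I - K =
[[-4, 2, 2],
 [5, -1, -2],
 [-15, 6, 7]]
has determinant 0.) So 1 is an eigenvalue of K and (I - K) is not invertible. The finite-dimensional Fredholm alternative says: either (I - K) is invertible, or ker(I - K) ≠ {0} and then range(I - K) = ker((I - K)^*)^⊥, with dim ker(I - K) = dim ker((I - K)^*). We are in the second case, so we need both kernels. Kernel of I - K: (I - K) u = u - u (v·u) = u - u = 0, so ker(I - K) = span{u} = span{(1, -1, 3)} (it is exactly 1-dimensional because rank(I - K) = 2). Kernel of the adjoint: K is real, so (I - K)^* = I - K^T = I - v u^T, and (I - v u^T) v = v - v (u·v) = 0; hence ker((I - K)^*) = span{v} = span{(5, -2, -2)}. Therefore (I - K) x = y is solvable iff <y, v> = 0, i.e. iff 5y_1 - 2y_2 - 2y_3 = 0. When this holds, K y = u (v·y) = 0, so (I - K) y = y and x = y is a particular solution; the full solution set is the line x = y + c·u = y + c·(1, -1, 3), c ∈ C.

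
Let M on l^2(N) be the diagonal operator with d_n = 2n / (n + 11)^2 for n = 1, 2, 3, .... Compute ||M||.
||M|| = 1/22 (attained at n = 11)

For M diagonal, ||M|| = sup_n |d_n|. Treat f(x) = 2x / (x + 11)^2 for real x > 0. By the quotient rule, f'(x) = 2(11 - x)/(x + 11)^3, which is positive for x < 11 and negative for x > 11. So f has a unique maximum at x = 11, and since 11 is a positive integer, the supremum over n ≥ 1 is attained at n = 11: d_11 = 2·11/(11 + 11)^2 = 2·11/484 = 1/22. Hence ||M|| = 1/22.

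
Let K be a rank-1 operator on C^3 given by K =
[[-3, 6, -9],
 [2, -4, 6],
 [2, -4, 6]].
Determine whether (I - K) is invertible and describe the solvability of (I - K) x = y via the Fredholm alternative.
(I - K) is invertible (det(I - K) = 2 ≠ 0), so for every y in C^3 the equation (I - K) x = y has a unique solution.

K has rank 1, so it is an outer product K = u v^T: every row of K is a multiple of one row vector. Reading off the entries, u = (-3, 2, 2) and v = (1, -2, 3) (row i of K equals u_i·v^T). A rank-one matrix u v^T satisfies K u = u (v·u) and kills the (2)-dimensional subspace v^⊥, so its characteristic polynomial is lambda^2 (lambda - v·u) with v·u = tr K = -1. Hence the eigenvalues of I - K are 1 (multiplicity 2) and 1 - (-1) = 2, so det(I - K) = 2. (Direct check: I - K =
[[4, -6, 9],
 [-2, 5, -6],
 [-2, 4, -5]]
has determinant 2.) The finite-dimensional Fredholm alternative says: either (I - K) is invertible, or ker(I - K) ≠ {0} and then range(I - K) = ker((I - K)^*)^⊥, with dim ker(I - K) = dim ker((I - K)^*). Since det(I - K) ≠ 0, 1 is not an eigenvalue of K and ker(I - K) = {0}, so we are in the first case: for every y there is a unique x = (I - K)^(-1) y. Explicitly, by the Sherman–Morrison formula, (I - u v^T)^(-1) = I + u v^T/(1 - v·u), i.e. (I - K)^(-1) = I + K/(2).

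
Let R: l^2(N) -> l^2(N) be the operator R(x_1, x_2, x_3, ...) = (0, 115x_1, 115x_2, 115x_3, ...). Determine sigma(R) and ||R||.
sigma(R) = closed disk {z in C : |z| ≤ 115}; ||R|| = 115

Note R = 115·U where U is the unit right shift (U x)_k = x_{k-1} (with x_0 := 0); so ||R|| = 115||U|| and sigma(R) = 115·sigma(U). ||R x||^2 = sum_{k≥1} |115x_k|^2 = 13225||x||^2, so ||R|| = 115 and sigma(R) ⊂ {|z| ≤ 115}. For any |lambda| < 115, the equation (R - lambda I) x = 0 forces x_1 = 0, then 115x_k = lambda x_{k+1} ⇒ x = 0, so R has no eigenvalues. But (R - lambda I) is not surjective for |lambda| < 115: solving (R - lambda I) x = e_1 would require x_n proportional to (lambda/115)^(-n), which is not in l^2. So every |lambda| < 115 lies in the residual spectrum. The boundary |lambda| = 115 is in the approximate point spectrum (the spectrum is closed). Hence sigma(R) is the closed disk of radius 115.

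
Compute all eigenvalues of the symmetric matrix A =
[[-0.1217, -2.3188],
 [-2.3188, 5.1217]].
sigma(A) ≈ {-1, 6}

A is real symmetric, so its spectrum consists of real eigenvalues. Expanding the characteristic polynomial of the displayed matrix gives
  det(λ I - A) = p(λ) = λ^2 + (-5)λ + (-6).
Solving p(λ) = 0 yields eigenvalues ≈ -1, 6. (A is shown rounded to 4 decimals, so these recover the underlying integer eigenvalues to within that precision.)
Verification: the trace of A = 5 equals the sum of eigenvalues 5, and det(A) ≈ -6.0001 matches the eigenvalue product -6.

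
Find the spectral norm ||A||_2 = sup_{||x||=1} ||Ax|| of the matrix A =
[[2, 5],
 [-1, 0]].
||A||_2 = sqrt((30 + sqrt(800))/2) ≈ 5.3983 (= sqrt(largest eigenvalue of A^T A))

||A||_2 = sigma_max(A) = sqrt(lambda_max(A^T A)). Form the symmetric matrix M = A^T A =
[[5, 10],
 [10, 25]].
Its characteristic polynomial (trace, determinant of M give the coefficients) is
  p(λ) = det(λ I - M) = λ^2 - 30λ + 25.
For λ^2 - 30λ + 25 the discriminant is 800. It is nonnegative but not a perfect square, so the roots are real and irrational: λ = (30 ± sqrt(800))/2 ≈ 29.1421, 0.8579.
So the eigenvalues of A^T A are ≈ 0.8579, 29.1421 (all ≥ 0, as they must be for A^T A). The largest is λ_max = (30 + sqrt(800))/2 ≈ 29.1421, hence ||A||_2 = sqrt(λ_max) = sqrt((30 + sqrt(800))/2) ≈ 5.3983.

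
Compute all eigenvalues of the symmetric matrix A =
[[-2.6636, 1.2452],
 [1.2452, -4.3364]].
sigma(A) ≈ {-5, -2}

A is real symmetric, so its spectrum consists of real eigenvalues. Expanding the characteristic polynomial of the displayed matrix gives
  det(λ I - A) = p(λ) = λ^2 + (7)λ + (10).
Solving p(λ) = 0 yields eigenvalues ≈ -5, -2. (A is shown rounded to 4 decimals, so these recover the underlying integer eigenvalues to within that precision.)
Verification: the trace of A = -7 equals the sum of eigenvalues -7, and det(A) ≈ 9.9999 matches the eigenvalue product 10.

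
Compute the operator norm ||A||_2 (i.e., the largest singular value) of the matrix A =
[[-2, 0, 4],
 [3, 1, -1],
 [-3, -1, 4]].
||A||_2 ≈ 7.2326 (= sqrt(largest eigenvalue of A^T A))

||A||_2 = sigma_max(A) = sqrt(lambda_max(A^T A)). Form the symmetric matrix M = A^T A =
[[22, 6, -23],
 [6, 2, -5],
 [-23, -5, 33]].
Its characteristic polynomial (trace, sum of principal 2x2 minors, determinant of M give the coefficients) is
  p(λ) = det(λ I - M) = λ^3 - 57λ^2 + 246λ - 36.
No integer candidate from the rational root theorem (±divisors of 36) is a root, so the roots are irrational. The cubic discriminant is Δ = 119452212 > 0, so there are three distinct real roots. p(0) = -36 and p(1) = 154 have opposite signs, so a root lies in (0, 1); Newton's method refines it to λ ≈ 0.1517. p(4) = 100 and p(5) = -106 have opposite signs, so a root lies in (4, 5); Newton's method refines it to λ ≈ 4.5379. p(52) = -764 and p(53) = 1766 have opposite signs, so a root lies in (52, 53); Newton's method refines it to λ ≈ 52.3105. Check (Vieta): the three roots sum to 57, matching tr M = 57.
So the eigenvalues of A^T A are ≈ 0.1517, 4.5379, 52.3105 (all ≥ 0, as they must be for A^T A). The largest is λ_max ≈ 52.3105, hence ||A||_2 = sqrt(λ_max) ≈ 7.2326.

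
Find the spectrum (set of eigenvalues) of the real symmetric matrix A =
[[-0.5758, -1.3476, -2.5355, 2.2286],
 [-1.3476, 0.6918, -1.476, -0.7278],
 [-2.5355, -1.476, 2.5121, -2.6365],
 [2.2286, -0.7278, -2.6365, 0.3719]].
sigma(A) ≈ {-3, -2, 2, 6}

A is real symmetric, so its spectrum consists of real eigenvalues. Expanding the characteristic polynomial of the displayed matrix gives
  det(λ I - A) = p(λ) = λ^4 + (-3)λ^3 + (-22)λ^2 + (12)λ + (72.0028).
Solving p(λ) = 0 yields eigenvalues ≈ -3, -2, 2, 6. (A is shown rounded to 4 decimals, so these recover the underlying integer eigenvalues to within that precision.)
Verification: the trace of A = 3 equals the sum of eigenvalues 3, and det(A) ≈ 72.0028 matches the eigenvalue product 72.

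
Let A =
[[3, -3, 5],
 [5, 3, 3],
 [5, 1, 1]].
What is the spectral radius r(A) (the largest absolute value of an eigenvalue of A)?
r(A) ≈ 5.3818

The eigenvalues of A are the roots of its characteristic polynomial. With M = A (coefficients from the trace, the sum of principal 2x2 minors, and det A):
  p(λ) = det(λ I - M) = λ^3 - 7λ^2 + 2λ + 80.
No integer candidate from the rational root theorem (±divisors of 80) is a root, so the roots are irrational. The cubic discriminant is Δ = -83036 < 0, so there is one real root and a complex-conjugate pair. p(-3) = -16 and p(-2) = 40 have opposite signs, so a root lies in (-3, -2); Newton's method refines it to λ ≈ -2.7621. Dividing out (λ - (-2.7621)) leaves approximately λ^2 - 9.7621λ + 28.9637. For λ^2 - 9.7621λ + 28.9637 the discriminant is -20.5564. It is negative, so the remaining roots are the complex-conjugate pair λ ≈ 4.881 ± 2.267i. Their product equals the constant term, so |λ|^2 ≈ 28.9637 and |λ| ≈ 5.3818.
Thus the eigenvalues (to 4 decimals) are -2.7621 (modulus 2.7621); 4.881 ± 2.267i (modulus 5.3818). The spectral radius is the largest modulus: r(A) ≈ 5.3818. (Cross-check: r(A) ≤ ||A||_2 ≈ 9.1962; equality holds whenever A is normal, though it can also hold for some non-normal A.)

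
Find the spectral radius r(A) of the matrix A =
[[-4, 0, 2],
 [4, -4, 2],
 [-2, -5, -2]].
r(A) ≈ 5.879

The eigenvalues of A are the roots of its characteristic polynomial. With M = A (coefficients from the trace, the sum of principal 2x2 minors, and det A):
  p(λ) = det(λ I - M) = λ^3 + 10λ^2 + 46λ + 128.
No integer candidate from the rational root theorem (±divisors of 128) is a root, so the roots are irrational. The cubic discriminant is Δ = -72272 < 0, so there is one real root and a complex-conjugate pair. p(-6) = -4 and p(-5) = 23 have opposite signs, so a root lies in (-6, -5); Newton's method refines it to λ ≈ -5.879. Dividing out (λ - (-5.879)) leaves approximately λ^2 + 4.121λ + 21.7726. For λ^2 + 4.121λ + 21.7726 the discriminant is -70.1073. It is negative, so the remaining roots are the complex-conjugate pair λ ≈ -2.0605 ± 4.1865i. Their product equals the constant term, so |λ|^2 ≈ 21.7726 and |λ| ≈ 4.6661.
Thus the eigenvalues (to 4 decimals) are -5.879 (modulus 5.879); -2.0605 ± 4.1865i (modulus 4.6661). The spectral radius is the largest modulus: r(A) ≈ 5.879. (Cross-check: r(A) ≤ ||A||_2 ≈ 6.7089; equality holds whenever A is normal, though it can also hold for some non-normal A.)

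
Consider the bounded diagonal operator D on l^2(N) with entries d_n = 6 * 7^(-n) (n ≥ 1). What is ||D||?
||D|| = 6/7 (attained at n = 1)

For D diagonal, ||D|| = sup_n |d_n|. The sequence d_n = 6 * 7^(-n) is positive and strictly decreasing (ratio 7^(-1) < 1), so the supremum is d_1 = 6/7. Hence ||D|| = 6/7.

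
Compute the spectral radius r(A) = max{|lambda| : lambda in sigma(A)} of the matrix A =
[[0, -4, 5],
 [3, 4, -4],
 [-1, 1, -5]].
r(A) ≈ 3.7097

The eigenvalues of A are the roots of its characteristic polynomial. With M = A (coefficients from the trace, the sum of principal 2x2 minors, and det A):
  p(λ) = det(λ I - M) = λ^3 + λ^2 + λ + 41.
No integer candidate from the rational root theorem (±divisors of 41) is a root, so the roots are irrational. The cubic discriminant is Δ = -44816 < 0, so there is one real root and a complex-conjugate pair. p(-4) = -11 and p(-3) = 20 have opposite signs, so a root lies in (-4, -3); Newton's method refines it to λ ≈ -3.7097. Dividing out (λ - (-3.7097)) leaves approximately λ^2 - 2.7097λ + 11.0521. For λ^2 - 2.7097λ + 11.0521 the discriminant is -36.8661. It is negative, so the remaining roots are the complex-conjugate pair λ ≈ 1.3548 ± 3.0359i. Their product equals the constant term, so |λ|^2 ≈ 11.0521 and |λ| ≈ 3.3245.
Thus the eigenvalues (to 4 decimals) are -3.7097 (modulus 3.7097); 1.3548 ± 3.0359i (modulus 3.3245). The spectral radius is the largest modulus: r(A) ≈ 3.7097. (Cross-check: r(A) ≤ ||A||_2 ≈ 9.7661; equality holds whenever A is normal, though it can also hold for some non-normal A.)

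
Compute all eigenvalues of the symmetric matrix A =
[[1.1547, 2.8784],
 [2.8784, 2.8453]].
sigma(A) ≈ {-1, 5}

A is real symmetric, so its spectrum consists of real eigenvalues. Expanding the characteristic polynomial of the displayed matrix gives
  det(λ I - A) = p(λ) = λ^2 + (-4)λ + (-5).
Solving p(λ) = 0 yields eigenvalues ≈ -1, 5. (A is shown rounded to 4 decimals, so these recover the underlying integer eigenvalues to within that precision.)
Verification: the trace of A = 4 equals the sum of eigenvalues 4, and det(A) ≈ -4.9997 matches the eigenvalue product -5.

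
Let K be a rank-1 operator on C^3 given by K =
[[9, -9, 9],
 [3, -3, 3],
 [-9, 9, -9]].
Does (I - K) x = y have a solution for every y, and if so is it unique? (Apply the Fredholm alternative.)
(I - K) is invertible (det(I - K) = 4 ≠ 0), so for every y in C^3 the equation (I - K) x = y has a unique solution.

K has rank 1, so it is an outer product K = u v^T: every row of K is a multiple of one row vector. Reading off the entries, u = (-3, -1, 3) and v = (-3, 3, -3) (row i of K equals u_i·v^T). A rank-one matrix u v^T satisfies K u = u (v·u) and kills the (2)-dimensional subspace v^⊥, so its characteristic polynomial is lambda^2 (lambda - v·u) with v·u = tr K = -3. Hence the eigenvalues of I - K are 1 (multiplicity 2) and 1 - (-3) = 4, so det(I - K) = 4. (Direct check: I - K =
[[-8, 9, -9],
 [-3, 4, -3],
 [9, -9, 10]]
has determinant 4.) The finite-dimensional Fredholm alternative says: either (I - K) is invertible, or ker(I - K) ≠ {0} and then range(I - K) = ker((I - K)^*)^⊥, with dim ker(I - K) = dim ker((I - K)^*). Since det(I - K) ≠ 0, 1 is not an eigenvalue of K and ker(I - K) = {0}, so we are in the first case: for every y there is a unique x = (I - K)^(-1) y. Explicitly, by the Sherman–Morrison formula, (I - u v^T)^(-1) = I + u v^T/(1 - v·u), i.e. (I - K)^(-1) = I + K/(4).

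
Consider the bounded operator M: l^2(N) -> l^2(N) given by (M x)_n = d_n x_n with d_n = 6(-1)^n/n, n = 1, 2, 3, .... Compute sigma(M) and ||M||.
sigma(M) = {6(-1)^n/n : n ≥ 1} ∪ {0}; ||M|| = 6

A bounded diagonal operator on l^2 with diagonal entries d_n has spectrum equal to the closure of {d_n : n ≥ 1}: every d_n is an eigenvalue (with eigenvector e_n), so {d_n} ⊂ sigma(M); the spectrum is closed, so its closure is too; and for lambda not in the closure, (M - lambda I) has bounded inverse (the diagonal entries 1/(d_n - lambda) are bounded). For our sequence d_n = 6(-1)^n/n, n = 1, 2, 3, ...:
  - {d_n} = {6(-1)^n/n : n ≥ 1}; the only limit point is 0
  - closure = {6(-1)^n/n : n ≥ 1} ∪ {0}
For the norm: a diagonal operator has ||M|| = sup_n |d_n|. Here |d_n| = 6/n is decreasing, so sup_n |d_n| = |d_1| = 6. So ||M|| = 6.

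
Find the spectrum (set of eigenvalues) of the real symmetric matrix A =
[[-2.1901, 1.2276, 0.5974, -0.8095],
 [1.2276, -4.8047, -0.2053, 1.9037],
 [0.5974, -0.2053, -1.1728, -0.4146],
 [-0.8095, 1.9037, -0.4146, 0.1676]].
sigma(A) ≈ {-6, -2, -1, 1}

A is real symmetric, so its spectrum consists of real eigenvalues. Expanding the characteristic polynomial of the displayed matrix gives
  det(λ I - A) = p(λ) = λ^4 + (8)λ^3 + (11)λ^2 + (-8)λ + (-12).
Solving p(λ) = 0 yields eigenvalues ≈ -6, -2, -1, 1. (A is shown rounded to 4 decimals, so these recover the underlying integer eigenvalues to within that precision.)
Verification: the trace of A = -8 equals the sum of eigenvalues -8, and det(A) ≈ -11.9999 matches the eigenvalue product -12.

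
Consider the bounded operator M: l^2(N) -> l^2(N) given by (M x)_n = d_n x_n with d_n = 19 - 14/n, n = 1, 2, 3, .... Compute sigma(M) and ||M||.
sigma(M) = {19 - 14/n : n ≥ 1} ∪ {19}; ||M|| = 19

A bounded diagonal operator on l^2 with diagonal entries d_n has spectrum equal to the closure of {d_n : n ≥ 1}: every d_n is an eigenvalue (with eigenvector e_n), so {d_n} ⊂ sigma(M); the spectrum is closed, so its closure is too; and for lambda not in the closure, (M - lambda I) has bounded inverse (the diagonal entries 1/(d_n - lambda) are bounded). For our sequence d_n = 19 - 14/n, n = 1, 2, 3, ...:
  - {d_n} = {19 - 14/n : n ≥ 1}; the only limit point is 19
  - closure = {19 - 14/n : n ≥ 1} ∪ {19}
For the norm: a diagonal operator has ||M|| = sup_n |d_n|. Here d_n = 19 - 14/n increases monotonically from d_1 = 5 toward 19, with all terms in [5, 19); so sup_n |d_n| = 19 (the supremum is the limit, not attained). So ||M|| = 19.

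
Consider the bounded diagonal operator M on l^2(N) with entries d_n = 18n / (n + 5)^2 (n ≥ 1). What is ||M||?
||M|| = 9/10 (attained at n = 5)

For M diagonal, ||M|| = sup_n |d_n|. Treat f(x) = 18x / (x + 5)^2 for real x > 0. By the quotient rule, f'(x) = 18(5 - x)/(x + 5)^3, which is positive for x < 5 and negative for x > 5. So f has a unique maximum at x = 5, and since 5 is a positive integer, the supremum over n ≥ 1 is attained at n = 5: d_5 = 18·5/(5 + 5)^2 = 18·5/100 = 9/10. Hence ||M|| = 9/10.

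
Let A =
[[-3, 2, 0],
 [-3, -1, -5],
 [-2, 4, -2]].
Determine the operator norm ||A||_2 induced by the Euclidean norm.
||A||_2 ≈ 6.9397 (= sqrt(largest eigenvalue of A^T A))

||A||_2 = sigma_max(A) = sqrt(lambda_max(A^T A)). Form the symmetric matrix M = A^T A =
[[22, -11, 19],
 [-11, 21, -3],
 [19, -3, 29]].
Its characteristic polynomial (trace, sum of principal 2x2 minors, determinant of M give the coefficients) is
  p(λ) = det(λ I - M) = λ^3 - 72λ^2 + 1218λ - 3364.
No integer candidate from the rational root theorem (±divisors of 3364) is a root, so the roots are irrational. The cubic discriminant is Δ = 445057200 > 0, so there are three distinct real roots. p(3) = -331 and p(4) = 420 have opposite signs, so a root lies in (3, 4); Newton's method refines it to λ ≈ 3.4208. p(20) = 196 and p(21) = -277 have opposite signs, so a root lies in (20, 21); Newton's method refines it to λ ≈ 20.4198. p(48) = -196 and p(49) = 1095 have opposite signs, so a root lies in (48, 49); Newton's method refines it to λ ≈ 48.1594. Check (Vieta): the three roots sum to 72, matching tr M = 72.
So the eigenvalues of A^T A are ≈ 3.4208, 20.4198, 48.1594 (all ≥ 0, as they must be for A^T A). The largest is λ_max ≈ 48.1594, hence ||A||_2 = sqrt(λ_max) ≈ 6.9397.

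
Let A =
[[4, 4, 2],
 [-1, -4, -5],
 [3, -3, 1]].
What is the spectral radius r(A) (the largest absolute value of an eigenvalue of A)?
r(A) ≈ 6.4965

The eigenvalues of A are the roots of its characteristic polynomial. With M = A (coefficients from the trace, the sum of principal 2x2 minors, and det A):
  p(λ) = det(λ I - M) = λ^3 - λ^2 - 33λ + 102.
No integer candidate from the rational root theorem (±divisors of 102) is a root, so the roots are irrational. The cubic discriminant is Δ = -75075 < 0, so there is one real root and a complex-conjugate pair. p(-7) = -59 and p(-6) = 48 have opposite signs, so a root lies in (-7, -6); Newton's method refines it to λ ≈ -6.4965. Dividing out (λ - (-6.4965)) leaves approximately λ^2 - 7.4965λ + 15.7008. For λ^2 - 7.4965λ + 15.7008 the discriminant is -6.6059. It is negative, so the remaining roots are the complex-conjugate pair λ ≈ 3.7482 ± 1.2851i. Their product equals the constant term, so |λ|^2 ≈ 15.7008 and |λ| ≈ 3.9624.
Thus the eigenvalues (to 4 decimals) are -6.4965 (modulus 6.4965); 3.7482 ± 1.2851i (modulus 3.9624). The spectral radius is the largest modulus: r(A) ≈ 6.4965. (Cross-check: r(A) ≤ ||A||_2 ≈ 8.3188; equality holds whenever A is normal, though it can also hold for some non-normal A.)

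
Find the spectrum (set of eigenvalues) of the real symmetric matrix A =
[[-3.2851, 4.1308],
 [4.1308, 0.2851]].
sigma(A) ≈ {-6, 3}

A is real symmetric, so its spectrum consists of real eigenvalues. Expanding the characteristic polynomial of the displayed matrix gives
  det(λ I - A) = p(λ) = λ^2 + (3)λ + (-18).
Solving p(λ) = 0 yields eigenvalues ≈ -6, 3. (A is shown rounded to 4 decimals, so these recover the underlying integer eigenvalues to within that precision.)
Verification: the trace of A = -3 equals the sum of eigenvalues -3, and det(A) ≈ -18.0001 matches the eigenvalue product -18.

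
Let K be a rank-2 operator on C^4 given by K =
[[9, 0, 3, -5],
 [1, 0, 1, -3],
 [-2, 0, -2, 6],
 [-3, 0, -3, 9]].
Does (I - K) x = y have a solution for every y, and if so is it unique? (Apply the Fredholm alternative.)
(I - K) is invertible (det(I - K) = 39 ≠ 0), so for every y in C^4 the equation (I - K) x = y has a unique solution.

K has rank 2 and factors as K = U V^T = u1 v1^T + u2 v2^T with u1 = (2, 0, 0, 0), v1 = (3, 0, 0, 2), u2 = (-3, -1, 2, 3), v2 = (-1, 0, -1, 3) (multiplying out reproduces the displayed K). The nonzero eigenvalues of U V^T coincide with those of the 2 x 2 matrix G = V^T U = [[v1·u1, v1·u2], [v2·u1, v2·u2]] = [[6, -3], [-2, 10]], and by the Sylvester determinant identity det(I_4 - U V^T) = det(I_2 - V^T U) = det([[-5, 3], [2, -9]]) = (-5)(-9) - (3)(2) = 39. (Direct check: I - K =
[[-8, 0, -3, 5],
 [-1, 1, -1, 3],
 [2, 0, 3, -6],
 [3, 0, 3, -8]]
has determinant 39.) The finite-dimensional Fredholm alternative says: either (I - K) is invertible, or ker(I - K) ≠ {0} and then range(I - K) = ker((I - K)^*)^⊥, with dim ker(I - K) = dim ker((I - K)^*). Since det(I - K) ≠ 0, 1 is not an eigenvalue of K and ker(I - K) = {0}, so we are in the first case: for every y there is a unique x = (I - K)^(-1) y. (Explicitly, by the Woodbury identity, (I - U V^T)^(-1) = I + U (I_2 - G)^(-1) V^T.)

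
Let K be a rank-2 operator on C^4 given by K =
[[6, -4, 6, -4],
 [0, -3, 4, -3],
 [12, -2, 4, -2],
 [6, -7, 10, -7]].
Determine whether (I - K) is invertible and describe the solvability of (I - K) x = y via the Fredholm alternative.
(I - K) is invertible (det(I - K) = -95 ≠ 0), so for every y in C^4 the equation (I - K) x = y has a unique solution.

K has rank 2 and factors as K = U V^T = u1 v1^T + u2 v2^T with u1 = (-2, -1, -2, -3), v1 = (-3, 2, -3, 2), u2 = (0, -1, 2, -1), v2 = (3, 1, -1, 1) (multiplying out reproduces the displayed K). The nonzero eigenvalues of U V^T coincide with those of the 2 x 2 matrix G = V^T U = [[v1·u1, v1·u2], [v2·u1, v2·u2]] = [[4, -10], [-8, -4]], and by the Sylvester determinant identity det(I_4 - U V^T) = det(I_2 - V^T U) = det([[-3, 10], [8, 5]]) = (-3)(5) - (10)(8) = -95. (Direct check: I - K =
[[-5, 4, -6, 4],
 [0, 4, -4, 3],
 [-12, 2, -3, 2],
 [-6, 7, -10, 8]]
has determinant -95.) The finite-dimensional Fredholm alternative says: either (I - K) is invertible, or ker(I - K) ≠ {0} and then range(I - K) = ker((I - K)^*)^⊥, with dim ker(I - K) = dim ker((I - K)^*). Since det(I - K) ≠ 0, 1 is not an eigenvalue of K and ker(I - K) = {0}, so we are in the first case: for every y there is a unique x = (I - K)^(-1) y. (Explicitly, by the Woodbury identity, (I - U V^T)^(-1) = I + U (I_2 - G)^(-1) V^T.)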